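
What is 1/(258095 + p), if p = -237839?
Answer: 1/20256 ≈ 4.9368e-5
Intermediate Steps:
1/(258095 + p) = 1/(258095 - 237839) = 1/20256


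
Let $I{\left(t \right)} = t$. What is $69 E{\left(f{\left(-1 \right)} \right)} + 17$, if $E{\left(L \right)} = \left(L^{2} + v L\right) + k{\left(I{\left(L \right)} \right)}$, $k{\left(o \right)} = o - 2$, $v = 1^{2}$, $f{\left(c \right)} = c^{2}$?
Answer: $86$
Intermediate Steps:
$v = 1$
$k{\left(o \right)} = -2 + o$ ($k{\left(o \right)} = o - 2 = -2 + o$)
$E{\left(L \right)} = -2 + L^{2} + 2 L$ ($E{\left(L \right)} = \left(L^{2} + 1 L\right) + \left(-2 + L\right) = \left(L^{2} + L\right) + \left(-2 + L\right) = \left(L + L^{2}\right) + \left(-2 + L\right) = -2 + L^{2} + 2 L$)
$69 E{\left(f{\left(-1 \right)} \right)} + 17 = 69 \left(-2 + \left(\left(-1\right)^{2}\right)^{2} + 2 \left(-1\right)^{2}\right) + 17 = 69 \left(-2 + 1^{2} + 2 \cdot 1\right) + 17 = 69 \left(-2 + 1 + 2\right) + 17 = 69 \cdot 1 + 17 = 69 + 17 = 86$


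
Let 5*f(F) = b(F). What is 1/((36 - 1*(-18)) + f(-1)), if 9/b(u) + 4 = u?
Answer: 25/1341 ≈ 0.018643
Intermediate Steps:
b(u) = 9/(-4 + u)
f(F) = 9/(5*(-4 + F)) (f(F) = (9/(-4 + F))/5 = 9/(5*(-4 + F)))
1/((36 - 1*(-18)) + f(-1)) = 1/((36 - 1*(-18)) + 9/(5*(-4 - 1))) = 1/((36 + 18) + (9/5)/(-5)) = 1/(54 + (9/5)*(-1/5)) = 1/(54 - 9/25) = 1/(1341/25) = 25/1341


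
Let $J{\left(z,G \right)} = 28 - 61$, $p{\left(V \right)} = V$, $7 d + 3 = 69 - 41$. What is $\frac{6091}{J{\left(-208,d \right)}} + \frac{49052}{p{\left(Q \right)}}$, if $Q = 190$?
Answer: $\frac{230713}{3135} \approx 73.593$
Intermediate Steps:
$d = \frac{25}{7}$ ($d = - \frac{3}{7} + \frac{69 - 41}{7} = - \frac{3}{7} + \frac{1}{7} \cdot 28 = - \frac{3}{7} + 4 = \frac{25}{7} \approx 3.5714$)
$J{\left(z,G \right)} = -33$
$\frac{6091}{J{\left(-208,d \right)}} + \frac{49052}{p{\left(Q \right)}} = \frac{6091}{-33} + \frac{49052}{190} = 6091 \left(- \frac{1}{33}\right) + 49052 \cdot \frac{1}{190} = - \frac{6091}{33} + \frac{24526}{95} = \frac{230713}{3135}$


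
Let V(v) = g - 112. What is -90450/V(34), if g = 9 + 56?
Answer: 90450/47 ≈ 1924.5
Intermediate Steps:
g = 65
V(v) = -47 (V(v) = 65 - 112 = -47)
-90450/V(34) = -90450/(-47) = -90450*(-1/47) = 90450/47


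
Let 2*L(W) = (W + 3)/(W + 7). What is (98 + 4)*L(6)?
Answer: 459/13 ≈ 35.308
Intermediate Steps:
L(W) = (3 + W)/(2*(7 + W)) (L(W) = ((W + 3)/(W + 7))/2 = ((3 + W)/(7 + W))/2 = (3 + W)/(2*(7 + W)))
(98 + 4)*L(6) = (98 + 4)*((3 + 6)/(2*(7 + 6))) = 102*((½)*9/13) = 102*((½)*(1/13)*9) = 102*(9/26) = 459/13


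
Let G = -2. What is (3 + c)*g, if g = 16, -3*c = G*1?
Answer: 176/3 ≈ 58.667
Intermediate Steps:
c = 2/3 (c = -(-2)/3 = -1/3*(-2) = 2/3 ≈ 0.66667)
(3 + c)*g = (3 + 2/3)*16 = (11/3)*16 = 176/3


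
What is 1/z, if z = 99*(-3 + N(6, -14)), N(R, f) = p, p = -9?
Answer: -1/1188 ≈ -0.00084175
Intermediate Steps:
N(R, f) = -9
z = -1188 (z = 99*(-3 - 9) = 99*(-12) = -1188)
1/z = 1/(-1188) = -1/1188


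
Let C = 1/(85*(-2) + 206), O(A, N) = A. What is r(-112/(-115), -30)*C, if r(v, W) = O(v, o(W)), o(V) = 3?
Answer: 28/1035 ≈ 0.027053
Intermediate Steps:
r(v, W) = v
C = 1/36 (C = 1/(-170 + 206) = 1/36 ≈ 0.027778)
r(-112/(-115), -30)*C = -112/(-115)*(1/36) = -112*(-1/115)*(1/36) = (112/115)*(1/36) = 28/1035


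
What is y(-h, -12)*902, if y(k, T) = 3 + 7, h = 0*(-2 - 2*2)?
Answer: 9020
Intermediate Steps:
h = 0 (h = 0*(-2 - 4) = 0*(-6) = 0)
y(k, T) = 10
y(-h, -12)*902 = 10*902 = 9020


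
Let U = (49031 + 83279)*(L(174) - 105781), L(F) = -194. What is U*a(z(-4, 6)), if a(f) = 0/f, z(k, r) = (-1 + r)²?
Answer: 0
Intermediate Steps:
a(f) = 0
U = -14021552250 (U = (49031 + 83279)*(-194 - 105781) = 132310*(-105975) = -14021552250)
U*a(z(-4, 6)) = -14021552250*0 = 0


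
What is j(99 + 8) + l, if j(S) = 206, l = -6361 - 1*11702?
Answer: -17857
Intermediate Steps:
l = -18063 (l = -6361 - 11702 = -18063)
j(99 + 8) + l = 206 - 18063 = -17857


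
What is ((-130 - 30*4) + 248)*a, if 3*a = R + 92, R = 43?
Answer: -90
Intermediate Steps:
a = 45 (a = (43 + 92)/3 = (1/3)*135 = 45)
((-130 - 30*4) + 248)*a = ((-130 - 30*4) + 248)*45 = ((-130 - 1*120) + 248)*45 = ((-130 - 120) + 248)*45 = (-250 + 248)*45 = -2*45 = -90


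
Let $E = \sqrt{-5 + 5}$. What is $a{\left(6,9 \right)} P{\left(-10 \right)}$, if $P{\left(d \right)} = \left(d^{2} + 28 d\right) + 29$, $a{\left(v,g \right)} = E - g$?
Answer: $1359$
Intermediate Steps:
$E = 0$ ($E = \sqrt{0} = 0$)
$a{\left(v,g \right)} = - g$ ($a{\left(v,g \right)} = 0 - g = - g$)
$P{\left(d \right)} = 29 + d^{2} + 28 d$
$a{\left(6,9 \right)} P{\left(-10 \right)} = \left(-1\right) 9 \left(29 + \left(-10\right)^{2} + 28 \left(-10\right)\right) = - 9 \left(29 + 100 - 280\right) = \left(-9\right) \left(-151\right) = 1359$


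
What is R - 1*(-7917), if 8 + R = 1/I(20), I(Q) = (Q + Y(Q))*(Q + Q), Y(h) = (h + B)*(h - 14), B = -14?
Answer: 17716161/2240 ≈ 7909.0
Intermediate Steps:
Y(h) = (-14 + h)² (Y(h) = (h - 14)*(h - 14) = (-14 + h)*(-14 + h) = (-14 + h)²)
I(Q) = 2*Q*(196 + Q² - 27*Q) (I(Q) = (Q + (196 + Q² - 28*Q))*(Q + Q) = (196 + Q² - 27*Q)*(2*Q) = 2*Q*(196 + Q² - 27*Q))
R = -17919/2240 (R = -8 + 1/(2*20*(196 + 20² - 27*20)) = -8 + 1/(2*20*(196 + 400 - 540)) = -8 + 1/(2*20*56) = -8 + 1/2240 = -17919/2240 ≈ -7.9995)
R - 1*(-7917) = -17919/2240 - 1*(-7917) = -17919/2240 + 7917 = 17716161/2240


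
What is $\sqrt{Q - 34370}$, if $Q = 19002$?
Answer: $2 i \sqrt{3842} \approx 123.97 i$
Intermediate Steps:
$\sqrt{Q - 34370} = \sqrt{19002 - 34370} = \sqrt{-15368} = 2 i \sqrt{3842}$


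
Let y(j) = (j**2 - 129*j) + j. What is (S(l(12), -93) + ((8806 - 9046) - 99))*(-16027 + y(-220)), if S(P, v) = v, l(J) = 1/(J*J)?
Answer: -26150256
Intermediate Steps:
l(J) = J**(-2) (l(J) = 1/(J**2) = J**(-2))
y(j) = j**2 - 128*j
(S(l(12), -93) + ((8806 - 9046) - 99))*(-16027 + y(-220)) = (-93 + ((8806 - 9046) - 99))*(-16027 - 220*(-128 - 220)) = (-93 + (-240 - 99))*(-16027 - 220*(-348)) = (-93 - 339)*(-16027 + 76560) = -432*60533 = -26150256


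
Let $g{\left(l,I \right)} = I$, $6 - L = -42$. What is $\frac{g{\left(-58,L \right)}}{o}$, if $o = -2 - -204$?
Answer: $\frac{24}{101} \approx 0.23762$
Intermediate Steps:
$L = 48$ ($L = 6 - -42 = 6 + 42 = 48$)
$o = 202$ ($o = -2 + 204 = 202$)
$\frac{g{\left(-58,L \right)}}{o} = \frac{48}{202} = 48 \cdot \frac{1}{202} = \frac{24}{101}$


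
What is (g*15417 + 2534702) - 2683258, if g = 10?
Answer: 5614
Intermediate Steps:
(g*15417 + 2534702) - 2683258 = (10*15417 + 2534702) - 2683258 = (154170 + 2534702) - 2683258 = 2688872 - 2683258 = 5614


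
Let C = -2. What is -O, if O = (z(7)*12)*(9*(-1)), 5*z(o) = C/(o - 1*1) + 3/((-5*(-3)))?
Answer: -72/25 ≈ -2.8800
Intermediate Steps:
z(o) = 1/25 - 2/(5*(-1 + o)) (z(o) = (-2/(o - 1*1) + 3/((-5*(-3))))/5 = (-2/(o - 1) + 3/15)/5 = (-2/(-1 + o) + 3*(1/15))/5 = (-2/(-1 + o) + 1/5)/5 = (1/5 - 2/(-1 + o))/5 = 1/25 - 2/(5*(-1 + o)))
O = 72/25 (O = (((-11 + 7)/(25*(-1 + 7)))*12)*(9*(-1)) = (((1/25)*(-4)/6)*12)*(-9) = (((1/25)*(1/6)*(-4))*12)*(-9) = -2/75*12*(-9) = -8/25*(-9) = 72/25 ≈ 2.8800)
-O = -1*72/25 = -72/25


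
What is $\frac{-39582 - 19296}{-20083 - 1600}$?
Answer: $\frac{58878}{21683} \approx 2.7154$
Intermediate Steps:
$\frac{-39582 - 19296}{-20083 - 1600} = \frac{-39582 - 19296}{-21683} = \left(-39582 - 19296\right) \left(- \frac{1}{21683}\right) = \left(-58878\right) \left(- \frac{1}{21683}\right) = \frac{58878}{21683}$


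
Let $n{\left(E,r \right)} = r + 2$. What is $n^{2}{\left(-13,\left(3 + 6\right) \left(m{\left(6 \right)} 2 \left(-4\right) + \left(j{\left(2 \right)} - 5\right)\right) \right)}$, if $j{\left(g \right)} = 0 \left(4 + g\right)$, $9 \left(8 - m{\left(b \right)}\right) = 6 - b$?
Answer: $383161$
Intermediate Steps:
$m{\left(b \right)} = \frac{22}{3} + \frac{b}{9}$ ($m{\left(b \right)} = 8 - \frac{6 - b}{9} = 8 + \left(- \frac{2}{3} + \frac{b}{9}\right) = \frac{22}{3} + \frac{b}{9}$)
$j{\left(g \right)} = 0$
$n{\left(E,r \right)} = 2 + r$
$n^{2}{\left(-13,\left(3 + 6\right) \left(m{\left(6 \right)} 2 \left(-4\right) + \left(j{\left(2 \right)} - 5\right)\right) \right)} = \left(2 + \left(3 + 6\right) \left(\left(\frac{22}{3} + \frac{1}{9} \cdot 6\right) 2 \left(-4\right) + \left(0 - 5\right)\right)\right)^{2} = \left(2 + 9 \left(\left(\frac{22}{3} + \frac{2}{3}\right) 2 \left(-4\right) - 5\right)\right)^{2} = \left(2 + 9 \left(8 \cdot 2 \left(-4\right) - 5\right)\right)^{2} = \left(2 + 9 \left(16 \left(-4\right) - 5\right)\right)^{2} = \left(2 + 9 \left(-64 - 5\right)\right)^{2} = \left(2 + 9 \left(-69\right)\right)^{2} = \left(2 - 621\right)^{2} = \left(-619\right)^{2} = 383161$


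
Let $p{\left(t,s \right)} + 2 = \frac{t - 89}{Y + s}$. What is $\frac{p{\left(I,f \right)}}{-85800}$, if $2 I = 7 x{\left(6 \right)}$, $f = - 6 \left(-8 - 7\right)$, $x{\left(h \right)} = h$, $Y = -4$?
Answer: $\frac{1}{30745} \approx 3.2526 \cdot 10^{-5}$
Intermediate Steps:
$f = 90$ ($f = \left(-6\right) \left(-15\right) = 90$)
$I = 21$ ($I = \frac{7 \cdot 6}{2} = \frac{1}{2} \cdot 42 = 21$)
$p{\left(t,s \right)} = -2 + \frac{-89 + t}{-4 + s}$ ($p{\left(t,s \right)} = -2 + \frac{t - 89}{-4 + s} = -2 + \frac{-89 + t}{-4 + s}$)
$\frac{p{\left(I,f \right)}}{-85800} = \frac{\frac{1}{-4 + 90} \left(-81 + 21 - 180\right)}{-85800} = \frac{-81 + 21 - 180}{86} \left(- \frac{1}{85800}\right) = \frac{1}{86} \left(-240\right) \left(- \frac{1}{85800}\right) = \left(- \frac{120}{43}\right) \left(- \frac{1}{85800}\right) = \frac{1}{30745}$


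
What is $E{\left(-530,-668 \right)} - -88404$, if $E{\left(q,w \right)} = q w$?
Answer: $442444$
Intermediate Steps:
$E{\left(-530,-668 \right)} - -88404 = \left(-530\right) \left(-668\right) - -88404 = 354040 + 88404 = 442444$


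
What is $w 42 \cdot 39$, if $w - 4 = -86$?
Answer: $-134316$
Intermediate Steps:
$w = -82$ ($w = 4 - 86 = -82$)
$w 42 \cdot 39 = \left(-82\right) 42 \cdot 39 = \left(-3444\right) 39 = -134316$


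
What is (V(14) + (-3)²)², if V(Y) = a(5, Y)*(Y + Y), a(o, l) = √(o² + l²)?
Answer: 173345 + 504*√221 ≈ 1.8084e+5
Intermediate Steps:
a(o, l) = √(l² + o²)
V(Y) = 2*Y*√(25 + Y²) (V(Y) = √(Y² + 5²)*(Y + Y) = √(Y² + 25)*(2*Y) = √(25 + Y²)*(2*Y) = 2*Y*√(25 + Y²))
(V(14) + (-3)²)² = (2*14*√(25 + 14²) + (-3)²)² = (2*14*√(25 + 196) + 9)² = (2*14*√221 + 9)² = (28*√221 + 9)² = (9 + 28*√221)²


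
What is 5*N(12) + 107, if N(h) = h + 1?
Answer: 172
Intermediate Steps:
N(h) = 1 + h
5*N(12) + 107 = 5*(1 + 12) + 107 = 5*13 + 107 = 65 + 107 = 172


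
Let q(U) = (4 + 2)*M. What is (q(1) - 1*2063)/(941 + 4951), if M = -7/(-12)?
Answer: -1373/3928 ≈ -0.34954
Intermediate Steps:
M = 7/12 (M = -7*(-1/12) = 7/12 ≈ 0.58333)
q(U) = 7/2 (q(U) = (4 + 2)*(7/12) = 6*(7/12) = 7/2)
(q(1) - 1*2063)/(941 + 4951) = (7/2 - 1*2063)/(941 + 4951) = (7/2 - 2063)/5892 = -4119/2*1/5892 = -1373/3928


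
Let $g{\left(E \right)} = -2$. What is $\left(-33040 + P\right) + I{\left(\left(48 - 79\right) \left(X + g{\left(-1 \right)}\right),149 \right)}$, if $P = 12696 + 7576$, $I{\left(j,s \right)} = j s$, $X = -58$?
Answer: $264372$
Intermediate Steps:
$P = 20272$
$\left(-33040 + P\right) + I{\left(\left(48 - 79\right) \left(X + g{\left(-1 \right)}\right),149 \right)} = \left(-33040 + 20272\right) + \left(48 - 79\right) \left(-58 - 2\right) 149 = -12768 + \left(-31\right) \left(-60\right) 149 = -12768 + 1860 \cdot 149 = -12768 + 277140 = 264372$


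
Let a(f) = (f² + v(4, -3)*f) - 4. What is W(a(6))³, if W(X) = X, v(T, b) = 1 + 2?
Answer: 125000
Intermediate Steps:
v(T, b) = 3
a(f) = -4 + f² + 3*f (a(f) = (f² + 3*f) - 4 = -4 + f² + 3*f)
W(a(6))³ = (-4 + 6² + 3*6)³ = (-4 + 36 + 18)³ = 50³ = 125000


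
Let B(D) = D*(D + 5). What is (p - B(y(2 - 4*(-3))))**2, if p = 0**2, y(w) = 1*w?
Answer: 70756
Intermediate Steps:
y(w) = w
p = 0
B(D) = D*(5 + D)
(p - B(y(2 - 4*(-3))))**2 = (0 - (2 - 4*(-3))*(5 + (2 - 4*(-3))))**2 = (0 - (2 + 12)*(5 + (2 + 12)))**2 = (0 - 14*(5 + 14))**2 = (0 - 14*19)**2 = (0 - 1*266)**2 = (0 - 266)**2 = (-266)**2 = 70756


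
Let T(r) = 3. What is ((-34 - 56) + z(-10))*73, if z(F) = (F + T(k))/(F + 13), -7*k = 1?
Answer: -20221/3 ≈ -6740.3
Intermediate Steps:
k = -1/7 (k = -1/7*1 = -1/7 ≈ -0.14286)
z(F) = (3 + F)/(13 + F) (z(F) = (F + 3)/(F + 13) = (3 + F)/(13 + F))
((-34 - 56) + z(-10))*73 = ((-34 - 56) + (3 - 10)/(13 - 10))*73 = (-90 - 7/3)*73 = -277/3*73 = -20221/3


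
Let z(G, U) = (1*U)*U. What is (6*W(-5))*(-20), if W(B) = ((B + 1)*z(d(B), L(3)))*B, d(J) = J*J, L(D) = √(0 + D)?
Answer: -7200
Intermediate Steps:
L(D) = √D
d(J) = J²
z(G, U) = U² (z(G, U) = U*U = U²)
W(B) = B*(3 + 3*B) (W(B) = ((B + 1)*(√3)²)*B = ((1 + B)*3)*B = (3 + 3*B)*B = B*(3 + 3*B))
(6*W(-5))*(-20) = (6*(3*(-5)*(1 - 5)))*(-20) = (6*(3*(-5)*(-4)))*(-20) = (6*60)*(-20) = 360*(-20) = -7200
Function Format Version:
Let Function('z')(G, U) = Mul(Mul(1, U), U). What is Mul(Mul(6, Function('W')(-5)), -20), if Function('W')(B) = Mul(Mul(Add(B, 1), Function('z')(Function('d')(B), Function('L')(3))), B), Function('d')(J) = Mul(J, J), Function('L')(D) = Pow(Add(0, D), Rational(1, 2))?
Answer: -7200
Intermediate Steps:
Function('L')(D) = Pow(D, Rational(1, 2))
Function('d')(J) = Pow(J, 2)
Function('z')(G, U) = Pow(U, 2) (Function('z')(G, U) = Mul(U, U) = Pow(U, 2))
Function('W')(B) = Mul(B, Add(3, Mul(3, B))) (Function('W')(B) = Mul(Mul(Add(B, 1), Pow(Pow(3, Rational(1, 2)), 2)), B) = Mul(Mul(Add(1, B), 3), B) = Mul(Add(3, Mul(3, B)), B) = Mul(B, Add(3, Mul(3, B))))
Mul(Mul(6, Function('W')(-5)), -20) = Mul(Mul(6, Mul(3, -5, Add(1, -5))), -20) = Mul(Mul(6, Mul(3, -5, -4)), -20) = Mul(Mul(6, 60), -20) = Mul(360, -20) = -7200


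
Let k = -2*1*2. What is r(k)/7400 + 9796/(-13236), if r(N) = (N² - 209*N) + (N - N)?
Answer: -3825833/6121650 ≈ -0.62497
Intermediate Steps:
k = -4 (k = -2*2 = -4)
r(N) = N² - 209*N (r(N) = (N² - 209*N) + 0 = N² - 209*N)
r(k)/7400 + 9796/(-13236) = -4*(-209 - 4)/7400 + 9796/(-13236) = -4*(-213)*(1/7400) + 9796*(-1/13236) = 852*(1/7400) - 2449/3309 = 213/1850 - 2449/3309 = -3825833/6121650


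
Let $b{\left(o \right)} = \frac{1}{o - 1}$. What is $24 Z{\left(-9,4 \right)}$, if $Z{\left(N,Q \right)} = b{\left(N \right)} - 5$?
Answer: $- \frac{612}{5} \approx -122.4$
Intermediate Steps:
$b{\left(o \right)} = \frac{1}{-1 + o}$
$Z{\left(N,Q \right)} = -5 + \frac{1}{-1 + N}$ ($Z{\left(N,Q \right)} = \frac{1}{-1 + N} - 5 = -5 + \frac{1}{-1 + N}$)
$24 Z{\left(-9,4 \right)} = 24 \frac{6 - -45}{-1 - 9} = 24 \frac{6 + 45}{-10} = 24 \left(\left(- \frac{1}{10}\right) 51\right) = 24 \left(- \frac{51}{10}\right) = - \frac{612}{5}$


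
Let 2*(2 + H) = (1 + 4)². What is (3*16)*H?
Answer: 504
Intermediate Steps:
H = 21/2 (H = -2 + (1 + 4)²/2 = -2 + (½)*5² = -2 + (½)*25 = -2 + 25/2 = 21/2 ≈ 10.500)
(3*16)*H = (3*16)*(21/2) = 48*(21/2) = 504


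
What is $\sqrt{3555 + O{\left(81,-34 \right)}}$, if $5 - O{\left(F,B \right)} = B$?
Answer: $\sqrt{3594} \approx 59.95$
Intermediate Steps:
$O{\left(F,B \right)} = 5 - B$
$\sqrt{3555 + O{\left(81,-34 \right)}} = \sqrt{3555 + \left(5 - -34\right)} = \sqrt{3555 + \left(5 + 34\right)} = \sqrt{3555 + 39} = \sqrt{3594}$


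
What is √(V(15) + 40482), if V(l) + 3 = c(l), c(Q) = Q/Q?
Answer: 4*√2530 ≈ 201.20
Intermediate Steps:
c(Q) = 1
V(l) = -2 (V(l) = -3 + 1 = -2)
√(V(15) + 40482) = √(-2 + 40482) = √40480 = 4*√2530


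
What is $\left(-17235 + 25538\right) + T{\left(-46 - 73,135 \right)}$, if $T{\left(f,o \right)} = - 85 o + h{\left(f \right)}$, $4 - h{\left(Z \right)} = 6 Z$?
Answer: $-2454$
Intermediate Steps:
$h{\left(Z \right)} = 4 - 6 Z$
$T{\left(f,o \right)} = 4 - 85 o - 6 f$ ($T{\left(f,o \right)} = - 85 o - \left(-4 + 6 f\right) = 4 - 85 o - 6 f$)
$\left(-17235 + 25538\right) + T{\left(-46 - 73,135 \right)} = \left(-17235 + 25538\right) - \left(11471 + 6 \left(-46 - 73\right)\right) = 8303 - \left(11471 + 6 \left(-46 - 73\right)\right) = 8303 - 10757 = -2454$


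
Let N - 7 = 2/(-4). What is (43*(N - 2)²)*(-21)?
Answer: -73143/4 ≈ -18286.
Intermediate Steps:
N = 13/2 (N = 7 + 2/(-4) = 7 + 2*(-¼) = 7 - ½ = 13/2 ≈ 6.5000)
(43*(N - 2)²)*(-21) = (43*(13/2 - 2)²)*(-21) = (43*(9/2)²)*(-21) = (43*(81/4))*(-21) = (3483/4)*(-21) = -73143/4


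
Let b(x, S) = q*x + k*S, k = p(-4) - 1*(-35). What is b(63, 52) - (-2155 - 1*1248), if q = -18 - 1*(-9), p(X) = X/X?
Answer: 4708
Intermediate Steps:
p(X) = 1
k = 36 (k = 1 - 1*(-35) = 1 + 35 = 36)
q = -9 (q = -18 + 9 = -9)
b(x, S) = -9*x + 36*S
b(63, 52) - (-2155 - 1*1248) = (-9*63 + 36*52) - (-2155 - 1*1248) = (-567 + 1872) - (-2155 - 1248) = 1305 - 1*(-3403) = 1305 + 3403 = 4708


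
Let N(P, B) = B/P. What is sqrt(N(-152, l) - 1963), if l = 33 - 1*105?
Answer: 2*I*sqrt(177118)/19 ≈ 44.3*I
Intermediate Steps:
l = -72 (l = 33 - 105 = -72)
sqrt(N(-152, l) - 1963) = sqrt(-72/(-152) - 1963) = sqrt(-72*(-1/152) - 1963) = sqrt(9/19 - 1963) = sqrt(-37288/19) = 2*I*sqrt(177118)/19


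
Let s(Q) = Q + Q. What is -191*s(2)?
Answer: -764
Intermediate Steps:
s(Q) = 2*Q
-191*s(2) = -382*2 = -191*4 = -764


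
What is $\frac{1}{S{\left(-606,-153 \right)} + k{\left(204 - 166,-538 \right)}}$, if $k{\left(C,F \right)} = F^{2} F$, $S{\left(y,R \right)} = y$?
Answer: $- \frac{1}{155721478} \approx -6.4217 \cdot 10^{-9}$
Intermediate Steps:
$k{\left(C,F \right)} = F^{3}$
$\frac{1}{S{\left(-606,-153 \right)} + k{\left(204 - 166,-538 \right)}} = \frac{1}{-606 + \left(-538\right)^{3}} = \frac{1}{-606 - 155720872} = \frac{1}{-155721478} = - \frac{1}{155721478}$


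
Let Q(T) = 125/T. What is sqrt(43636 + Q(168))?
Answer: sqrt(307900866)/84 ≈ 208.89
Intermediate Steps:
sqrt(43636 + Q(168)) = sqrt(43636 + 125/168) = sqrt(7330973/168) = sqrt(307900866)/84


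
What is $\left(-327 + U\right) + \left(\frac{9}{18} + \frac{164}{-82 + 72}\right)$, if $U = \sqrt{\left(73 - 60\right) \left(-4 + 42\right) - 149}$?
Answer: $- \frac{3429}{10} + \sqrt{345} \approx -324.33$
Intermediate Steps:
$U = \sqrt{345}$ ($U = \sqrt{13 \cdot 38 - 149} = \sqrt{494 - 149} = \sqrt{345} \approx 18.574$)
$\left(-327 + U\right) + \left(\frac{9}{18} + \frac{164}{-82 + 72}\right) = \left(-327 + \sqrt{345}\right) + \left(\frac{9}{18} + \frac{164}{-82 + 72}\right) = \left(-327 + \sqrt{345}\right) + \left(9 \cdot \frac{1}{18} + \frac{164}{-10}\right) = \left(-327 + \sqrt{345}\right) + \left(\frac{1}{2} + 164 \left(- \frac{1}{10}\right)\right) = \left(-327 + \sqrt{345}\right) + \left(\frac{1}{2} - \frac{82}{5}\right) = \left(-327 + \sqrt{345}\right) - \frac{159}{10} = - \frac{3429}{10} + \sqrt{345}$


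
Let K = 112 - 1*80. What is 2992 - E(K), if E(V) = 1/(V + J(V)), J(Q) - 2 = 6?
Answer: 119679/40 ≈ 2992.0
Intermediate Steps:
J(Q) = 8 (J(Q) = 2 + 6 = 8)
K = 32 (K = 112 - 80 = 32)
E(V) = 1/(8 + V) (E(V) = 1/(V + 8) = 1/(8 + V))
2992 - E(K) = 2992 - 1/(8 + 32) = 2992 - 1/40 = 119679/40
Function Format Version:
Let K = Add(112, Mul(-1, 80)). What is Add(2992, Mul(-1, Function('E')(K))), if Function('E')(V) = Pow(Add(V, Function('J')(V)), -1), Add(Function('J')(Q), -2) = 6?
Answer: Rational(119679, 40) ≈ 2992.0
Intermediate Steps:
Function('J')(Q) = 8 (Function('J')(Q) = Add(2, 6) = 8)
K = 32 (K = Add(112, -80) = 32)
Function('E')(V) = Pow(Add(8, V), -1) (Function('E')(V) = Pow(Add(V, 8), -1) = Pow(Add(8, V), -1))
Add(2992, Mul(-1, Function('E')(K))) = Add(2992, Mul(-1, Pow(Add(8, 32), -1))) = Add(2992, Mul(-1, Pow(40, -1))) = Add(2992, Mul(-1, Rational(1, 40))) = Add(2992, Rational(-1, 40)) = Rational(119679, 40)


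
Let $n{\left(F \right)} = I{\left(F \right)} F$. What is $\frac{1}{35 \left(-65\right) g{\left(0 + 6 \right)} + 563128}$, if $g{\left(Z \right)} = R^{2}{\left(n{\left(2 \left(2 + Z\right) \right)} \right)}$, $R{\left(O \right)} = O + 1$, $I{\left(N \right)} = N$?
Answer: $- \frac{1}{149698347} \approx -6.6801 \cdot 10^{-9}$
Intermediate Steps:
$n{\left(F \right)} = F^{2}$ ($n{\left(F \right)} = F F = F^{2}$)
$R{\left(O \right)} = 1 + O$
$g{\left(Z \right)} = \left(1 + \left(4 + 2 Z\right)^{2}\right)^{2}$ ($g{\left(Z \right)} = \left(1 + \left(2 \left(2 + Z\right)\right)^{2}\right)^{2} = \left(1 + \left(4 + 2 Z\right)^{2}\right)^{2}$)
$\frac{1}{35 \left(-65\right) g{\left(0 + 6 \right)} + 563128} = \frac{1}{35 \left(-65\right) \left(1 + 4 \left(2 + \left(0 + 6\right)\right)^{2}\right)^{2} + 563128} = \frac{1}{- 2275 \left(1 + 4 \left(2 + 6\right)^{2}\right)^{2} + 563128} = \frac{1}{- 2275 \left(1 + 4 \cdot 8^{2}\right)^{2} + 563128} = \frac{1}{- 2275 \left(1 + 4 \cdot 64\right)^{2} + 563128} = \frac{1}{- 2275 \left(1 + 256\right)^{2} + 563128} = \frac{1}{- 2275 \cdot 257^{2} + 563128} = \frac{1}{\left(-2275\right) 66049 + 563128} = \frac{1}{-150261475 + 563128} = \frac{1}{-149698347} = - \frac{1}{149698347}$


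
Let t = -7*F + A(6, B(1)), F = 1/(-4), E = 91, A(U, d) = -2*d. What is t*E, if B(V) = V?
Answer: -91/4 ≈ -22.750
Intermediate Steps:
F = -¼ ≈ -0.25000
t = -¼ (t = -7*(-¼) - 2*1 = 7/4 - 2 = -¼ ≈ -0.25000)
t*E = -¼*91 = -91/4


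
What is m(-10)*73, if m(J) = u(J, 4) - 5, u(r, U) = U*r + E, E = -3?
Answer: -3504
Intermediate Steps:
u(r, U) = -3 + U*r (u(r, U) = U*r - 3 = -3 + U*r)
m(J) = -8 + 4*J (m(J) = (-3 + 4*J) - 5 = -8 + 4*J)
m(-10)*73 = (-8 + 4*(-10))*73 = (-8 - 40)*73 = -48*73 = -3504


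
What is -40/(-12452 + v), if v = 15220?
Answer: -5/346 ≈ -0.014451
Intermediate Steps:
-40/(-12452 + v) = -40/(-12452 + 15220) = -40/2768 = (1/2768)*(-40) = -5/346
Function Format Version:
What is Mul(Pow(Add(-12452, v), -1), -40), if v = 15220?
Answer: Rational(-5, 346) ≈ -0.014451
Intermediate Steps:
Mul(Pow(Add(-12452, v), -1), -40) = Mul(Pow(Add(-12452, 15220), -1), -40) = Mul(Pow(2768, -1), -40) = Mul(Rational(1, 2768), -40) = Rational(-5, 346)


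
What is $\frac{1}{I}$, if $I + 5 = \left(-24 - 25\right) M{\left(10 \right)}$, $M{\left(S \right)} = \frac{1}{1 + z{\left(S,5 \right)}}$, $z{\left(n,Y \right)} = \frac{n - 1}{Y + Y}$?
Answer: $- \frac{19}{585} \approx -0.032479$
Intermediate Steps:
$z{\left(n,Y \right)} = \frac{-1 + n}{2 Y}$
$M{\left(S \right)} = \frac{1}{\frac{9}{10} + \frac{S}{10}}$ ($M{\left(S \right)} = \frac{1}{1 + \frac{-1 + S}{2 \cdot 5}} = \frac{1}{1 + \frac{1}{2} \cdot \frac{1}{5} \left(-1 + S\right)} = \frac{1}{1 + \left(- \frac{1}{10} + \frac{S}{10}\right)} = \frac{1}{\frac{9}{10} + \frac{S}{10}}$)
$I = - \frac{585}{19}$ ($I = -5 + \left(-24 - 25\right) \frac{10}{9 + 10} = -5 - 49 \cdot \frac{10}{19} = -5 - 49 \cdot 10 \cdot \frac{1}{19} = -5 - \frac{490}{19} = - \frac{585}{19} \approx -30.789$)
$\frac{1}{I} = \frac{1}{- \frac{585}{19}} = - \frac{19}{585}$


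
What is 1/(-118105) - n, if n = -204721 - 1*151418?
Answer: 42061796594/118105 ≈ 3.5614e+5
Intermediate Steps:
n = -356139 (n = -204721 - 151418 = -356139)
1/(-118105) - n = 1/(-118105) - 1*(-356139) = -1/118105 + 356139 = 42061796594/118105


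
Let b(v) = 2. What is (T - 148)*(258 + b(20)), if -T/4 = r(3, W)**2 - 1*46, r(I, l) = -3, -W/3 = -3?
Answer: 0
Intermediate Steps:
W = 9 (W = -3*(-3) = 9)
T = 148 (T = -4*((-3)**2 - 1*46) = -4*(9 - 46) = -4*(-37) = 148)
(T - 148)*(258 + b(20)) = (148 - 148)*(258 + 2) = 0*260 = 0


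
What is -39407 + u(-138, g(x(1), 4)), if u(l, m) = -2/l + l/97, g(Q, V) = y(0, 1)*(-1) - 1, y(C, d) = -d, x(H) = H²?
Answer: -263760476/6693 ≈ -39408.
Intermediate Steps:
g(Q, V) = 0 (g(Q, V) = -1*1*(-1) - 1 = -1*(-1) - 1 = 1 - 1 = 0)
u(l, m) = -2/l + l/97 (u(l, m) = -2/l + l*(1/97) = -2/l + l/97)
-39407 + u(-138, g(x(1), 4)) = -39407 + (-2/(-138) + (1/97)*(-138)) = -39407 + (-2*(-1/138) - 138/97) = -39407 + (1/69 - 138/97) = -39407 - 9425/6693 = -263760476/6693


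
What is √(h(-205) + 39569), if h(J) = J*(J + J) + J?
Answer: √123414 ≈ 351.30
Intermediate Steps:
h(J) = J + 2*J² (h(J) = J*(2*J) + J = 2*J² + J = J + 2*J²)
√(h(-205) + 39569) = √(-205*(1 + 2*(-205)) + 39569) = √(-205*(1 - 410) + 39569) = √(-205*(-409) + 39569) = √(83845 + 39569) = √123414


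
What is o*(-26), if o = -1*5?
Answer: 130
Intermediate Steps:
o = -5
o*(-26) = -5*(-26) = 130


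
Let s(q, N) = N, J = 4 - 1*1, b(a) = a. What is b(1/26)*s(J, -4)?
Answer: -2/13 ≈ -0.15385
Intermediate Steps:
J = 3 (J = 4 - 1 = 3)
b(1/26)*s(J, -4) = -4/26 = (1/26)*(-4) = -2/13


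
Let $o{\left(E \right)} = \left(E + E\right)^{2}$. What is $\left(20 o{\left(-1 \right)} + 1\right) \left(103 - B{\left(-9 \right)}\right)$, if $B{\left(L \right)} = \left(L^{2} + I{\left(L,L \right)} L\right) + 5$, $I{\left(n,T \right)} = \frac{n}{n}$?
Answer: $2106$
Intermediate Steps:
$I{\left(n,T \right)} = 1$
$o{\left(E \right)} = 4 E^{2}$ ($o{\left(E \right)} = \left(2 E\right)^{2} = 4 E^{2}$)
$B{\left(L \right)} = 5 + L + L^{2}$ ($B{\left(L \right)} = \left(L^{2} + 1 L\right) + 5 = \left(L^{2} + L\right) + 5 = \left(L + L^{2}\right) + 5 = 5 + L + L^{2}$)
$\left(20 o{\left(-1 \right)} + 1\right) \left(103 - B{\left(-9 \right)}\right) = \left(20 \cdot 4 \left(-1\right)^{2} + 1\right) \left(103 - \left(5 - 9 + \left(-9\right)^{2}\right)\right) = \left(20 \cdot 4 \cdot 1 + 1\right) \left(103 - \left(5 - 9 + 81\right)\right) = \left(20 \cdot 4 + 1\right) \left(103 - 77\right) = \left(80 + 1\right) \left(103 - 77\right) = 81 \cdot 26 = 2106$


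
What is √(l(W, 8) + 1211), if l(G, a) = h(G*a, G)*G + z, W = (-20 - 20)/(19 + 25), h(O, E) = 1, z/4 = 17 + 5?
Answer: √157069/11 ≈ 36.029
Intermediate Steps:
z = 88 (z = 4*(17 + 5) = 4*22 = 88)
W = -10/11 (W = -40/44 = -40*1/44 = -10/11 ≈ -0.90909)
l(G, a) = 88 + G (l(G, a) = 1*G + 88 = G + 88 = 88 + G)
√(l(W, 8) + 1211) = √((88 - 10/11) + 1211) = √(958/11 + 1211) = √(14279/11) = √157069/11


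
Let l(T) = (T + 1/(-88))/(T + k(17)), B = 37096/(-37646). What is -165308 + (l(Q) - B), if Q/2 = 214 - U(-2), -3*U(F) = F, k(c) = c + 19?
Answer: -380057966672533/2299116512 ≈ -1.6531e+5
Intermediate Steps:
k(c) = 19 + c
U(F) = -F/3
Q = 1280/3 (Q = 2*(214 - (-1)*(-2)/3) = 2*(214 - 1*2/3) = 2*(214 - 2/3) = 2*(640/3) = 1280/3 ≈ 426.67)
B = -18548/18823 (B = 37096*(-1/37646) = -18548/18823 ≈ -0.98539)
l(T) = (-1/88 + T)/(36 + T) (l(T) = (T + 1/(-88))/(T + (19 + 17)) = (T - 1/88)/(T + 36) = (-1/88 + T)/(36 + T))
-165308 + (l(Q) - B) = -165308 + ((-1/88 + 1280/3)/(36 + 1280/3) - 1*(-18548/18823)) = -165308 + ((112637/264)/(1388/3) + 18548/18823) = -165308 + ((3/1388)*(112637/264) + 18548/18823) = -165308 + (112637/122144 + 18548/18823) = -165308 + 4385693163/2299116512 = -380057966672533/2299116512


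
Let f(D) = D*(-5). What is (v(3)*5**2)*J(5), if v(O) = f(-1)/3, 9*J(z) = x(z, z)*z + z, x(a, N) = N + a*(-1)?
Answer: 625/27 ≈ 23.148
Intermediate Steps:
f(D) = -5*D
x(a, N) = N - a
J(z) = z/9 (J(z) = ((z - z)*z + z)/9 = (0*z + z)/9 = (0 + z)/9 = z/9)
v(O) = 5/3 (v(O) = -5*(-1)/3 = 5*(1/3) = 5/3)
(v(3)*5**2)*J(5) = ((5/3)*5**2)*((1/9)*5) = ((5/3)*25)*(5/9) = (125/3)*(5/9) = 625/27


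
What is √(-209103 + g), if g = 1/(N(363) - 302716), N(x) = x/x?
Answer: I*√2215451512610/3255 ≈ 457.28*I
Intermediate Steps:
N(x) = 1
g = -1/302715 (g = 1/(1 - 302716) = 1/(-302715) = -1/302715 ≈ -3.3034e-6)
√(-209103 + g) = √(-209103 - 1/302715) = √(-63298614646/302715) = I*√2215451512610/3255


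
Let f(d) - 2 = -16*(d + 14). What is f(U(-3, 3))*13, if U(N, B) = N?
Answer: -2262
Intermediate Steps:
f(d) = -222 - 16*d (f(d) = 2 - 16*(d + 14) = 2 - 16*(14 + d) = 2 + (-224 - 16*d) = -222 - 16*d)
f(U(-3, 3))*13 = (-222 - 16*(-3))*13 = (-222 + 48)*13 = -174*13 = -2262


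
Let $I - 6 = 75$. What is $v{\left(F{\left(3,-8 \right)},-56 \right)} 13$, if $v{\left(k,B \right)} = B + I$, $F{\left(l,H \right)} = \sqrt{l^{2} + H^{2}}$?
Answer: $325$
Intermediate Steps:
$F{\left(l,H \right)} = \sqrt{H^{2} + l^{2}}$
$I = 81$ ($I = 6 + 75 = 81$)
$v{\left(k,B \right)} = 81 + B$ ($v{\left(k,B \right)} = B + 81 = 81 + B$)
$v{\left(F{\left(3,-8 \right)},-56 \right)} 13 = \left(81 - 56\right) 13 = 25 \cdot 13 = 325$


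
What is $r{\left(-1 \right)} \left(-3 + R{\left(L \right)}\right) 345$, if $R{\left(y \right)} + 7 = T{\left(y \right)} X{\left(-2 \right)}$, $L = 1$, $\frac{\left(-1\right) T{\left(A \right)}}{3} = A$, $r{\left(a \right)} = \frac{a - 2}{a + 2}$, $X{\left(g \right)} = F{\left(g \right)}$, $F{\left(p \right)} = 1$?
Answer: $13455$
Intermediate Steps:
$X{\left(g \right)} = 1$
$r{\left(a \right)} = \frac{-2 + a}{2 + a}$
$T{\left(A \right)} = - 3 A$
$R{\left(y \right)} = -7 - 3 y$ ($R{\left(y \right)} = -7 + - 3 y 1 = -7 - 3 y$)
$r{\left(-1 \right)} \left(-3 + R{\left(L \right)}\right) 345 = \frac{-2 - 1}{2 - 1} \left(-3 - 10\right) 345 = 1^{-1} \left(-3\right) \left(-3 - 10\right) 345 = 1 \left(-3\right) \left(-3 - 10\right) 345 = \left(-3\right) \left(-13\right) 345 = 39 \cdot 345 = 13455$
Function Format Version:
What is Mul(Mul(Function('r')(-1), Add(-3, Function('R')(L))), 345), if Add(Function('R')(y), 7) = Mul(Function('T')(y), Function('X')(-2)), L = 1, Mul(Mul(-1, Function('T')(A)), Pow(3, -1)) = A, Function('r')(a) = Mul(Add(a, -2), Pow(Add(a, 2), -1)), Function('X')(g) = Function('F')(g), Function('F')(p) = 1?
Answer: 13455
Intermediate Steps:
Function('X')(g) = 1
Function('r')(a) = Mul(Pow(Add(2, a), -1), Add(-2, a)) (Function('r')(a) = Mul(Add(-2, a), Pow(Add(2, a), -1)) = Mul(Pow(Add(2, a), -1), Add(-2, a)))
Function('T')(A) = Mul(-3, A)
Function('R')(y) = Add(-7, Mul(-3, y)) (Function('R')(y) = Add(-7, Mul(Mul(-3, y), 1)) = Add(-7, Mul(-3, y)))
Mul(Mul(Function('r')(-1), Add(-3, Function('R')(L))), 345) = Mul(Mul(Mul(Pow(Add(2, -1), -1), Add(-2, -1)), Add(-3, Add(-7, Mul(-3, 1)))), 345) = Mul(Mul(Mul(Pow(1, -1), -3), Add(-3, Add(-7, -3))), 345) = Mul(Mul(Mul(1, -3), Add(-3, -10)), 345) = Mul(Mul(-3, -13), 345) = Mul(39, 345) = 13455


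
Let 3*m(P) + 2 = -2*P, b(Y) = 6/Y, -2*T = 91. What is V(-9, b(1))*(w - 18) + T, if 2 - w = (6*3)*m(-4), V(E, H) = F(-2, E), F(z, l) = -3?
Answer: 221/2 ≈ 110.50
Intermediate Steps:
T = -91/2 (T = -1/2*91 = -91/2 ≈ -45.500)
V(E, H) = -3
m(P) = -2/3 - 2*P/3 (m(P) = -2/3 + (-2*P)/3 = -2/3 - 2*P/3)
w = -34 (w = 2 - 6*3*(-2/3 - 2/3*(-4)) = 2 - 18*(-2/3 + 8/3) = 2 - 18*2 = 2 - 1*36 = 2 - 36 = -34)
V(-9, b(1))*(w - 18) + T = -3*(-34 - 18) - 91/2 = -3*(-52) - 91/2 = 156 - 91/2 = 221/2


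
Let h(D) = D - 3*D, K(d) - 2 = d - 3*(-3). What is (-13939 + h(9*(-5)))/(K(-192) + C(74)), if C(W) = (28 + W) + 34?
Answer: 13849/45 ≈ 307.76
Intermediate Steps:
K(d) = 11 + d (K(d) = 2 + (d - 3*(-3)) = 2 + (d + 9) = 2 + (9 + d) = 11 + d)
h(D) = -2*D
C(W) = 62 + W
(-13939 + h(9*(-5)))/(K(-192) + C(74)) = (-13939 - 18*(-5))/((11 - 192) + (62 + 74)) = (-13939 - 2*(-45))/(-181 + 136) = (-13939 + 90)/(-45) = -13849*(-1/45) = 13849/45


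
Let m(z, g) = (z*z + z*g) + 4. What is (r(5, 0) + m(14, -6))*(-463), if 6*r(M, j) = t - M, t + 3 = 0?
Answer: -159272/3 ≈ -53091.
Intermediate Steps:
t = -3 (t = -3 + 0 = -3)
r(M, j) = -½ - M/6 (r(M, j) = (-3 - M)/6 = -½ - M/6)
m(z, g) = 4 + z² + g*z (m(z, g) = (z² + g*z) + 4 = 4 + z² + g*z)
(r(5, 0) + m(14, -6))*(-463) = ((-½ - ⅙*5) + (4 + 14² - 6*14))*(-463) = ((-½ - ⅚) + (4 + 196 - 84))*(-463) = (-4/3 + 116)*(-463) = (344/3)*(-463) = -159272/3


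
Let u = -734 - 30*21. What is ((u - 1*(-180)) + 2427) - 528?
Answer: 715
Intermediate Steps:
u = -1364 (u = -734 - 630 = -1364)
((u - 1*(-180)) + 2427) - 528 = ((-1364 - 1*(-180)) + 2427) - 528 = ((-1364 + 180) + 2427) - 528 = (-1184 + 2427) - 528 = 1243 - 528 = 715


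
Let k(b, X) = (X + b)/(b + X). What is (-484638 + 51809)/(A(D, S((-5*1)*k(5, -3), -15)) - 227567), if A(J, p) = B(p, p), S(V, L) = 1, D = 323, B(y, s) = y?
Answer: 432829/227566 ≈ 1.9020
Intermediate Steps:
k(b, X) = 1 (k(b, X) = (X + b)/(X + b) = 1)
A(J, p) = p
(-484638 + 51809)/(A(D, S((-5*1)*k(5, -3), -15)) - 227567) = (-484638 + 51809)/(1 - 227567) = -432829/(-227566) = -432829*(-1/227566) = 432829/227566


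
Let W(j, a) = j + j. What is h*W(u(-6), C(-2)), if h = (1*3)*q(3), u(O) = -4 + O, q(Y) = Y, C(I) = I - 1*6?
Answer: -180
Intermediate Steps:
C(I) = -6 + I (C(I) = I - 6 = -6 + I)
W(j, a) = 2*j
h = 9 (h = (1*3)*3 = 3*3 = 9)
h*W(u(-6), C(-2)) = 9*(2*(-4 - 6)) = 9*(2*(-10)) = 9*(-20) = -180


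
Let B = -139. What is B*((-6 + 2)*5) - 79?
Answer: 2701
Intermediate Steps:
B*((-6 + 2)*5) - 79 = -139*(-6 + 2)*5 - 79 = -(-556)*5 - 79 = -139*(-20) - 79 = 2780 - 79 = 2701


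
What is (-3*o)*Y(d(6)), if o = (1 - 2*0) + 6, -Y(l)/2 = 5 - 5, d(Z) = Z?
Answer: 0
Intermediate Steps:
Y(l) = 0 (Y(l) = -2*(5 - 5) = -2*0 = 0)
o = 7 (o = (1 + 0) + 6 = 1 + 6 = 7)
(-3*o)*Y(d(6)) = -3*7*0 = -21*0 = 0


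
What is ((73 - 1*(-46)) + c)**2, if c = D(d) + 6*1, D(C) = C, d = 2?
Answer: 16129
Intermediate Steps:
c = 8 (c = 2 + 6*1 = 2 + 6 = 8)
((73 - 1*(-46)) + c)**2 = ((73 - 1*(-46)) + 8)**2 = ((73 + 46) + 8)**2 = (119 + 8)**2 = 127**2 = 16129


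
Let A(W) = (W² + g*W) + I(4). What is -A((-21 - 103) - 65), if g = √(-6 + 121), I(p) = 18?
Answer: -35739 + 189*√115 ≈ -33712.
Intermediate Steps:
g = √115 ≈ 10.724
A(W) = 18 + W² + W*√115 (A(W) = (W² + √115*W) + 18 = (W² + W*√115) + 18 = 18 + W² + W*√115)
-A((-21 - 103) - 65) = -(18 + ((-21 - 103) - 65)² + ((-21 - 103) - 65)*√115) = -(18 + (-124 - 65)² + (-124 - 65)*√115) = -(18 + (-189)² - 189*√115) = -(18 + 35721 - 189*√115) = -(35739 - 189*√115) = -35739 + 189*√115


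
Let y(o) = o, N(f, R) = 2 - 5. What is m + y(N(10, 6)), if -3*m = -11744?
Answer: 11735/3 ≈ 3911.7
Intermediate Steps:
N(f, R) = -3
m = 11744/3 (m = -1/3*(-11744) = 11744/3 ≈ 3914.7)
m + y(N(10, 6)) = 11744/3 - 3 = 11735/3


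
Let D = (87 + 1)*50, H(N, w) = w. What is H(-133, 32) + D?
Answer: 4432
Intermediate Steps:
D = 4400 (D = 88*50 = 4400)
H(-133, 32) + D = 32 + 4400 = 4432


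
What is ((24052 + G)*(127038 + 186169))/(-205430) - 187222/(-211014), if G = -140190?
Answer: 1918930551931346/10837151505 ≈ 1.7707e+5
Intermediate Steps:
((24052 + G)*(127038 + 186169))/(-205430) - 187222/(-211014) = ((24052 - 140190)*(127038 + 186169))/(-205430) - 187222/(-211014) = -116138*313207*(-1/205430) - 187222*(-1/211014) = -36375234566*(-1/205430) + 93611/105507 = 18187617283/102715 + 93611/105507 = 1918930551931346/10837151505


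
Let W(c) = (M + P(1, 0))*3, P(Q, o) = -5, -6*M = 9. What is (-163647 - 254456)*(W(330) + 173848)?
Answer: -145356434671/2 ≈ -7.2678e+10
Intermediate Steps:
M = -3/2 (M = -⅙*9 = -3/2 ≈ -1.5000)
W(c) = -39/2 (W(c) = (-3/2 - 5)*3 = -13/2*3 = -39/2)
(-163647 - 254456)*(W(330) + 173848) = (-163647 - 254456)*(-39/2 + 173848) = -418103*347657/2 = -145356434671/2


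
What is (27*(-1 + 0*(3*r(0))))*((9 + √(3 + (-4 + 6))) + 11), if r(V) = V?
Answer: -540 - 27*√5 ≈ -600.37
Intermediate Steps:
(27*(-1 + 0*(3*r(0))))*((9 + √(3 + (-4 + 6))) + 11) = (27*(-1 + 0*(3*0)))*((9 + √(3 + (-4 + 6))) + 11) = (27*(-1 + 0*0))*((9 + √(3 + 2)) + 11) = (27*(-1 + 0))*((9 + √5) + 11) = (27*(-1))*(20 + √5) = -27*(20 + √5) = -540 - 27*√5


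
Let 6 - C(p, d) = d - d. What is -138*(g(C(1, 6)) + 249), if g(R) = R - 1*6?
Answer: -34362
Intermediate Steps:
C(p, d) = 6 (C(p, d) = 6 - (d - d) = 6 - 1*0 = 6 + 0 = 6)
g(R) = -6 + R (g(R) = R - 6 = -6 + R)
-138*(g(C(1, 6)) + 249) = -138*((-6 + 6) + 249) = -138*(0 + 249) = -138*249 = -34362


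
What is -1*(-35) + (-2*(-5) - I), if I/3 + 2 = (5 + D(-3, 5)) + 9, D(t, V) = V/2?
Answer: 3/2 ≈ 1.5000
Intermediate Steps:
D(t, V) = V/2 (D(t, V) = V*(1/2) = V/2)
I = 87/2 (I = -6 + 3*((5 + (1/2)*5) + 9) = -6 + 3*((5 + 5/2) + 9) = -6 + 3*(15/2 + 9) = -6 + 3*(33/2) = -6 + 99/2 = 87/2 ≈ 43.500)
-1*(-35) + (-2*(-5) - I) = -1*(-35) + (-2*(-5) - 1*87/2) = 35 + (10 - 87/2) = 35 - 67/2 = 3/2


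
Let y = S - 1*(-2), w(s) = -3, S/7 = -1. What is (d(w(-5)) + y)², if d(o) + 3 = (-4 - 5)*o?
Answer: 361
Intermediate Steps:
S = -7 (S = 7*(-1) = -7)
d(o) = -3 - 9*o (d(o) = -3 + (-4 - 5)*o = -3 - 9*o)
y = -5 (y = -7 - 1*(-2) = -7 + 2 = -5)
(d(w(-5)) + y)² = ((-3 - 9*(-3)) - 5)² = ((-3 + 27) - 5)² = (24 - 5)² = 19² = 361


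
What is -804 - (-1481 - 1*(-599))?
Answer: 78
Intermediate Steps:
-804 - (-1481 - 1*(-599)) = -804 - (-1481 + 599) = -804 - 1*(-882) = -804 + 882 = 78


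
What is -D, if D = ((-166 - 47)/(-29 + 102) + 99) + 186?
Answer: -20592/73 ≈ -282.08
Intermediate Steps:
D = 20592/73 (D = (-213/73 + 99) + 186 = 7014/73 + 186 = 20592/73 ≈ 282.08)
-D = -1*20592/73 = -20592/73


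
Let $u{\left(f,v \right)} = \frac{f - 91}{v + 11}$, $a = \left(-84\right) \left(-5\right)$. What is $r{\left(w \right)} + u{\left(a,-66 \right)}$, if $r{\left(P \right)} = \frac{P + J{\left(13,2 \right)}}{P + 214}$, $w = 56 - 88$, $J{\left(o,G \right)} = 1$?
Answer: $- \frac{61583}{10010} \approx -6.1521$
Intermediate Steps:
$a = 420$
$w = -32$
$r{\left(P \right)} = \frac{1 + P}{214 + P}$ ($r{\left(P \right)} = \frac{P + 1}{P + 214} = \frac{1 + P}{214 + P}$)
$u{\left(f,v \right)} = \frac{-91 + f}{11 + v}$
$r{\left(w \right)} + u{\left(a,-66 \right)} = \frac{1 - 32}{214 - 32} + \frac{-91 + 420}{11 - 66} = \frac{1}{182} \left(-31\right) + \frac{1}{-55} \cdot 329 = \frac{1}{182} \left(-31\right) - \frac{329}{55} = - \frac{31}{182} - \frac{329}{55} = - \frac{61583}{10010}$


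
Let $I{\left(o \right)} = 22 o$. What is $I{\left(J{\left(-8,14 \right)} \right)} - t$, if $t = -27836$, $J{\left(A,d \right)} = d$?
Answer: $28144$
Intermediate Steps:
$I{\left(J{\left(-8,14 \right)} \right)} - t = 22 \cdot 14 - -27836 = 308 + 27836 = 28144$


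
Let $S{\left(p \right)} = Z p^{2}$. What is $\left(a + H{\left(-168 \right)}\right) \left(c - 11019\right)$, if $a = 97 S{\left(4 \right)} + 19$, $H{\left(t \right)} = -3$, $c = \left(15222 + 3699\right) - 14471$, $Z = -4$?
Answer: $40675248$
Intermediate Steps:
$S{\left(p \right)} = - 4 p^{2}$
$c = 4450$ ($c = 18921 - 14471 = 4450$)
$a = -6189$ ($a = 97 \left(- 4 \cdot 4^{2}\right) + 19 = 97 \left(\left(-4\right) 16\right) + 19 = 97 \left(-64\right) + 19 = -6208 + 19 = -6189$)
$\left(a + H{\left(-168 \right)}\right) \left(c - 11019\right) = \left(-6189 - 3\right) \left(4450 - 11019\right) = \left(-6192\right) \left(-6569\right) = 40675248$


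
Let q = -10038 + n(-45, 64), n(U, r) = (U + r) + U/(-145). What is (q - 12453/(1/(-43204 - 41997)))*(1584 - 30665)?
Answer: -894791631237595/29 ≈ -3.0855e+13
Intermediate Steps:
n(U, r) = r + 144*U/145 (n(U, r) = (U + r) + U*(-1/145) = (U + r) - U/145 = r + 144*U/145)
q = -290542/29 (q = -10038 + (64 + (144/145)*(-45)) = -10038 + (64 - 1296/29) = -10038 + 560/29 = -290542/29 ≈ -10019.)
(q - 12453/(1/(-43204 - 41997)))*(1584 - 30665) = (-290542/29 - 12453/(1/(-43204 - 41997)))*(1584 - 30665) = (-290542/29 - 12453/(1/(-85201)))*(-29081) = (-290542/29 - 12453/(-1/85201))*(-29081) = (-290542/29 - 12453*(-85201))*(-29081) = (-290542/29 + 1061008053)*(-29081) = (30768942995/29)*(-29081) = -894791631237595/29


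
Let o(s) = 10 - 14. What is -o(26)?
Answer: 4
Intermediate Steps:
o(s) = -4
-o(26) = -1*(-4) = 4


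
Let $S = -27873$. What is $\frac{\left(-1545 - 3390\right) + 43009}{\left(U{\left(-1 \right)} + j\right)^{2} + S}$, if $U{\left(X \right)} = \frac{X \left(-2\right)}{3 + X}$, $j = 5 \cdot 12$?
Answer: $- \frac{19037}{12076} \approx -1.5764$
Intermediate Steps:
$j = 60$
$U{\left(X \right)} = - \frac{2 X}{3 + X}$ ($U{\left(X \right)} = \frac{\left(-2\right) X}{3 + X} = - \frac{2 X}{3 + X}$)
$\frac{\left(-1545 - 3390\right) + 43009}{\left(U{\left(-1 \right)} + j\right)^{2} + S} = \frac{\left(-1545 - 3390\right) + 43009}{\left(\left(-2\right) \left(-1\right) \frac{1}{3 - 1} + 60\right)^{2} - 27873} = \frac{-4935 + 43009}{\left(\left(-2\right) \left(-1\right) \frac{1}{2} + 60\right)^{2} - 27873} = \frac{38074}{\left(\left(-2\right) \left(-1\right) \frac{1}{2} + 60\right)^{2} - 27873} = \frac{38074}{\left(1 + 60\right)^{2} - 27873} = \frac{38074}{61^{2} - 27873} = \frac{38074}{3721 - 27873} = \frac{38074}{-24152} = 38074 \left(- \frac{1}{24152}\right) = - \frac{19037}{12076}$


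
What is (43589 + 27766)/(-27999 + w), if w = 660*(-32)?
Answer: -23785/16373 ≈ -1.4527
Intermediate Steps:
w = -21120
(43589 + 27766)/(-27999 + w) = (43589 + 27766)/(-27999 - 21120) = 71355/(-49119) = 71355*(-1/49119) = -23785/16373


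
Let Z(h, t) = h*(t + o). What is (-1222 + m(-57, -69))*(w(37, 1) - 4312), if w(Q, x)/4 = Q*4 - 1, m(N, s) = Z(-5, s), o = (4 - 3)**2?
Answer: 3284568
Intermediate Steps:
o = 1 (o = 1**2 = 1)
Z(h, t) = h*(1 + t) (Z(h, t) = h*(t + 1) = h*(1 + t))
m(N, s) = -5 - 5*s (m(N, s) = -5*(1 + s) = -5 - 5*s)
w(Q, x) = -4 + 16*Q (w(Q, x) = 4*(Q*4 - 1) = 4*(4*Q - 1) = 4*(-1 + 4*Q) = -4 + 16*Q)
(-1222 + m(-57, -69))*(w(37, 1) - 4312) = (-1222 + (-5 - 5*(-69)))*((-4 + 16*37) - 4312) = (-1222 + (-5 + 345))*((-4 + 592) - 4312) = (-1222 + 340)*(588 - 4312) = -882*(-3724) = 3284568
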